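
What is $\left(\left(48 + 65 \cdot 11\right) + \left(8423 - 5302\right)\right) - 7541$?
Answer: $-3657$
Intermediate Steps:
$\left(\left(48 + 65 \cdot 11\right) + \left(8423 - 5302\right)\right) - 7541 = \left(\left(48 + 715\right) + \left(8423 - 5302\right)\right) + \left(-9057 + 1516\right) = \left(763 + 3121\right) - 7541 = 3884 - 7541 = -3657$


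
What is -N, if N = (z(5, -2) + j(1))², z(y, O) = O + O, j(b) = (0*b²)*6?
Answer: -16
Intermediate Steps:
j(b) = 0 (j(b) = 0*6 = 0)
z(y, O) = 2*O
N = 16 (N = (2*(-2) + 0)² = (-4 + 0)² = (-4)² = 16)
-N = -1*16 = -16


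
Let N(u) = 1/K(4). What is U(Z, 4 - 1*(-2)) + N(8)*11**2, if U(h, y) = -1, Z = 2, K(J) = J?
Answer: 117/4 ≈ 29.250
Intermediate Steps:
N(u) = 1/4
U(Z, 4 - 1*(-2)) + N(8)*11**2 = -1 + (1/4)*11**2 = -1 + (1/4)*121 = -1 + 121/4 = 117/4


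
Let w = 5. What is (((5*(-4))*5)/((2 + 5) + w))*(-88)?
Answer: 2200/3 ≈ 733.33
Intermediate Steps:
(((5*(-4))*5)/((2 + 5) + w))*(-88) = (((5*(-4))*5)/((2 + 5) + 5))*(-88) = ((-20*5)/(7 + 5))*(-88) = -100/12*(-88) = -100*1/12*(-88) = -25/3*(-88) = 2200/3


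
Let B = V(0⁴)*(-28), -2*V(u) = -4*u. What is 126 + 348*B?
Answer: 126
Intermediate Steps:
V(u) = 2*u (V(u) = -(-2)*u = 2*u)
B = 0 (B = (2*0⁴)*(-28) = (2*0)*(-28) = 0*(-28) = 0)
126 + 348*B = 126 + 348*0 = 126 + 0 = 126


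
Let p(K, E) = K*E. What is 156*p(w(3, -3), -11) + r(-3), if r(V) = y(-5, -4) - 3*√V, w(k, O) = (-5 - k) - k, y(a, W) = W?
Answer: 18872 - 3*I*√3 ≈ 18872.0 - 5.1962*I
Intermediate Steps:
w(k, O) = -5 - 2*k
r(V) = -4 - 3*√V
p(K, E) = E*K
156*p(w(3, -3), -11) + r(-3) = 156*(-11*(-5 - 2*3)) + (-4 - 3*I*√3) = 156*(-11*(-5 - 6)) + (-4 - 3*I*√3) = 156*(-11*(-11)) + (-4 - 3*I*√3) = 156*121 + (-4 - 3*I*√3) = 18876 + (-4 - 3*I*√3) = 18872 - 3*I*√3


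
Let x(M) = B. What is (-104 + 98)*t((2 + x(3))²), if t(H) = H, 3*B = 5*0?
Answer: -24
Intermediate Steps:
B = 0 (B = (5*0)/3 = (⅓)*0 = 0)
x(M) = 0
(-104 + 98)*t((2 + x(3))²) = (-104 + 98)*(2 + 0)² = -6*2² = -6*4 = -24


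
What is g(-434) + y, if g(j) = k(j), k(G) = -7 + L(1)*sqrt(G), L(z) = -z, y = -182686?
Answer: -182693 - I*sqrt(434) ≈ -1.8269e+5 - 20.833*I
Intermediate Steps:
k(G) = -7 - sqrt(G) (k(G) = -7 + (-1*1)*sqrt(G) = -7 - sqrt(G))
g(j) = -7 - sqrt(j)
g(-434) + y = (-7 - sqrt(-434)) - 182686 = (-7 - I*sqrt(434)) - 182686 = -182693 - I*sqrt(434)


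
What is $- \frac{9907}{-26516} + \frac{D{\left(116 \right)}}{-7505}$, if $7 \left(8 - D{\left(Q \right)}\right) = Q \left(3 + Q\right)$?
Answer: $\frac{126429459}{199002580} \approx 0.63532$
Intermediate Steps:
$D{\left(Q \right)} = 8 - \frac{Q \left(3 + Q\right)}{7}$
$- \frac{9907}{-26516} + \frac{D{\left(116 \right)}}{-7505} = - \frac{9907}{-26516} + \frac{8 - \frac{348}{7} - \frac{116^{2}}{7}}{-7505} = \left(-9907\right) \left(- \frac{1}{26516}\right) + \left(8 - \frac{348}{7} - \frac{13456}{7}\right) \left(- \frac{1}{7505}\right) = \frac{9907}{26516} + \left(8 - \frac{348}{7} - \frac{13456}{7}\right) \left(- \frac{1}{7505}\right) = \frac{9907}{26516} - - \frac{1964}{7505} = \frac{9907}{26516} + \frac{1964}{7505} = \frac{126429459}{199002580}$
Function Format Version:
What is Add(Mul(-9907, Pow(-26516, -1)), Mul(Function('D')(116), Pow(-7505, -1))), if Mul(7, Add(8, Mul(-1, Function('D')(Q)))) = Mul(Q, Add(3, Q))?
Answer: Rational(126429459, 199002580) ≈ 0.63532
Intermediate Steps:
Function('D')(Q) = Add(8, Mul(Rational(-1, 7), Q, Add(3, Q))) (Function('D')(Q) = Add(8, Mul(Rational(-1, 7), Mul(Q, Add(3, Q)))) = Add(8, Mul(Rational(-1, 7), Q, Add(3, Q))))
Add(Mul(-9907, Pow(-26516, -1)), Mul(Function('D')(116), Pow(-7505, -1))) = Add(Mul(-9907, Pow(-26516, -1)), Mul(Add(8, Mul(Rational(-3, 7), 116), Mul(Rational(-1, 7), Pow(116, 2))), Pow(-7505, -1))) = Add(Mul(-9907, Rational(-1, 26516)), Mul(Add(8, Rational(-348, 7), Mul(Rational(-1, 7), 13456)), Rational(-1, 7505))) = Add(Rational(9907, 26516), Mul(Add(8, Rational(-348, 7), Rational(-13456, 7)), Rational(-1, 7505))) = Add(Rational(9907, 26516), Mul(-1964, Rational(-1, 7505))) = Add(Rational(9907, 26516), Rational(1964, 7505)) = Rational(126429459, 199002580)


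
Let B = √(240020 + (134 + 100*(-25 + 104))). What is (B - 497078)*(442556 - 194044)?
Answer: -123529847936 + 248512*√248054 ≈ -1.2341e+11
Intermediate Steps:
B = √248054 (B = √(240020 + (134 + 100*79)) = √(240020 + (134 + 7900)) = √(240020 + 8034) = √248054 ≈ 498.05)
(B - 497078)*(442556 - 194044) = (√248054 - 497078)*(442556 - 194044) = (-497078 + √248054)*248512 = -123529847936 + 248512*√248054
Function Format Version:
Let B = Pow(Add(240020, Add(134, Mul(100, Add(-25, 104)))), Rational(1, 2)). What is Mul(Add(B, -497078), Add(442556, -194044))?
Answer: Add(-123529847936, Mul(248512, Pow(248054, Rational(1, 2)))) ≈ -1.2341e+11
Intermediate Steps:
B = Pow(248054, Rational(1, 2)) (B = Pow(Add(240020, Add(134, Mul(100, 79))), Rational(1, 2)) = Pow(Add(240020, Add(134, 7900)), Rational(1, 2)) = Pow(Add(240020, 8034), Rational(1, 2)) = Pow(248054, Rational(1, 2)) ≈ 498.05)
Mul(Add(B, -497078), Add(442556, -194044)) = Mul(Add(Pow(248054, Rational(1, 2)), -497078), Add(442556, -194044)) = Mul(Add(-497078, Pow(248054, Rational(1, 2))), 248512) = Add(-123529847936, Mul(248512, Pow(248054, Rational(1, 2))))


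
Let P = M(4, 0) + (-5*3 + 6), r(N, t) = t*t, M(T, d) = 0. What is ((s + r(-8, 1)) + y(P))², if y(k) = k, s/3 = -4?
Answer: 400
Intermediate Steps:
r(N, t) = t²
s = -12 (s = 3*(-4) = -12)
P = -9 (P = 0 + (-5*3 + 6) = 0 + (-15 + 6) = 0 - 9 = -9)
((s + r(-8, 1)) + y(P))² = ((-12 + 1²) - 9)² = ((-12 + 1) - 9)² = (-11 - 9)² = (-20)² = 400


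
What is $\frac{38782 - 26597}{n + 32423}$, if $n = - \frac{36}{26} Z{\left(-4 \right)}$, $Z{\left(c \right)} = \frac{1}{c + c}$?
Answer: $\frac{126724}{337201} \approx 0.37581$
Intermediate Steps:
$Z{\left(c \right)} = \frac{1}{2 c}$
$n = \frac{9}{52}$ ($n = - \frac{36}{26} \frac{1}{2 \left(-4\right)} = \left(-36\right) \frac{1}{26} \cdot \frac{1}{2} \left(- \frac{1}{4}\right) = \left(- \frac{18}{13}\right) \left(- \frac{1}{8}\right) = \frac{9}{52} \approx 0.17308$)
$\frac{38782 - 26597}{n + 32423} = \frac{38782 - 26597}{\frac{9}{52} + 32423} = \frac{12185}{\frac{1686005}{52}} = 12185 \cdot \frac{52}{1686005} = \frac{126724}{337201}$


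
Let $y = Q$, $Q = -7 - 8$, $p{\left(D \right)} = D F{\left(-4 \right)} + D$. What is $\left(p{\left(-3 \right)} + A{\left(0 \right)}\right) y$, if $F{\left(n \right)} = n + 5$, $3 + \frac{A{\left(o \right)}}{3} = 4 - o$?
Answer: $45$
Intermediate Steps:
$A{\left(o \right)} = 3 - 3 o$ ($A{\left(o \right)} = -9 + 3 \left(4 - o\right) = -9 - \left(-12 + 3 o\right) = 3 - 3 o$)
$F{\left(n \right)} = 5 + n$
$p{\left(D \right)} = 2 D$ ($p{\left(D \right)} = D \left(5 - 4\right) + D = D 1 + D = D + D = 2 D$)
$Q = -15$ ($Q = -7 - 8 = -15$)
$y = -15$
$\left(p{\left(-3 \right)} + A{\left(0 \right)}\right) y = \left(2 \left(-3\right) + \left(3 - 0\right)\right) \left(-15\right) = \left(-6 + \left(3 + 0\right)\right) \left(-15\right) = \left(-6 + 3\right) \left(-15\right) = \left(-3\right) \left(-15\right) = 45$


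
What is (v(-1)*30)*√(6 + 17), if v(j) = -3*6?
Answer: -540*√23 ≈ -2589.8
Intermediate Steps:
v(j) = -18
(v(-1)*30)*√(6 + 17) = (-18*30)*√(6 + 17) = -540*√23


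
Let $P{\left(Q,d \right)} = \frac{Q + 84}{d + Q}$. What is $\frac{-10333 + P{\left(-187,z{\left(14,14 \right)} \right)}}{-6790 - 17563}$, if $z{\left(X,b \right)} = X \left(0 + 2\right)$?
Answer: $\frac{234692}{553161} \approx 0.42427$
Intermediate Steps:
$z{\left(X,b \right)} = 2 X$ ($z{\left(X,b \right)} = X 2 = 2 X$)
$P{\left(Q,d \right)} = \frac{84 + Q}{Q + d}$
$\frac{-10333 + P{\left(-187,z{\left(14,14 \right)} \right)}}{-6790 - 17563} = \frac{-10333 + \frac{84 - 187}{-187 + 2 \cdot 14}}{-6790 - 17563} = \frac{-10333 + \frac{1}{-187 + 28} \left(-103\right)}{-24353} = \left(-10333 + \frac{1}{-159} \left(-103\right)\right) \left(- \frac{1}{24353}\right) = \left(-10333 - - \frac{103}{159}\right) \left(- \frac{1}{24353}\right) = \left(-10333 + \frac{103}{159}\right) \left(- \frac{1}{24353}\right) = \left(- \frac{1642844}{159}\right) \left(- \frac{1}{24353}\right) = \frac{234692}{553161}$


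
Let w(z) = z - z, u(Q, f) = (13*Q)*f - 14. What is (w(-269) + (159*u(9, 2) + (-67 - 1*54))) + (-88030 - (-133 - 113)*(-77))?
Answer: -72113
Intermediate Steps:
u(Q, f) = -14 + 13*Q*f (u(Q, f) = 13*Q*f - 14 = -14 + 13*Q*f)
w(z) = 0
(w(-269) + (159*u(9, 2) + (-67 - 1*54))) + (-88030 - (-133 - 113)*(-77)) = (0 + (159*(-14 + 13*9*2) + (-67 - 1*54))) + (-88030 - (-133 - 113)*(-77)) = (0 + (159*(-14 + 234) + (-67 - 54))) + (-88030 - (-246)*(-77)) = (0 + (159*220 - 121)) + (-88030 - 1*18942) = (0 + (34980 - 121)) + (-88030 - 18942) = (0 + 34859) - 106972 = 34859 - 106972 = -72113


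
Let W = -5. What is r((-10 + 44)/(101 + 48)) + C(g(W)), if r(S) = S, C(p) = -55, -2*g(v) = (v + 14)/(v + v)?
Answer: -8161/149 ≈ -54.772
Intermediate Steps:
g(v) = -(14 + v)/(4*v) (g(v) = -(v + 14)/(2*(v + v)) = -(14 + v)/(2*(2*v)) = -(14 + v)*1/(2*v)/2 = -(14 + v)/(4*v))
r((-10 + 44)/(101 + 48)) + C(g(W)) = (-10 + 44)/(101 + 48) - 55 = 34/149 - 55 = -8161/149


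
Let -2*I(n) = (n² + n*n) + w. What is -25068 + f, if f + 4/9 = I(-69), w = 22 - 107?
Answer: -536165/18 ≈ -29787.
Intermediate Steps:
w = -85
I(n) = 85/2 - n² (I(n) = -((n² + n*n) - 85)/2 = -((n² + n²) - 85)/2 = -(2*n² - 85)/2 = -(-85 + 2*n²)/2 = 85/2 - n²)
f = -84941/18 (f = -4/9 + (85/2 - 1*(-69)²) = -4/9 + (85/2 - 1*4761) = -4/9 + (85/2 - 4761) = -4/9 - 9437/2 = -84941/18 ≈ -4718.9)
-25068 + f = -25068 - 84941/18 = -536165/18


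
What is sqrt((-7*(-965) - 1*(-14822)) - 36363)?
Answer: I*sqrt(14786) ≈ 121.6*I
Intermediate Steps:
sqrt((-7*(-965) - 1*(-14822)) - 36363) = sqrt((6755 + 14822) - 36363) = sqrt(21577 - 36363) = sqrt(-14786) = I*sqrt(14786)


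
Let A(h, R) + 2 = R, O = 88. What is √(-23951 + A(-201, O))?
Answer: I*√23865 ≈ 154.48*I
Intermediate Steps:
A(h, R) = -2 + R
√(-23951 + A(-201, O)) = √(-23951 + (-2 + 88)) = √(-23951 + 86) = √(-23865) = I*√23865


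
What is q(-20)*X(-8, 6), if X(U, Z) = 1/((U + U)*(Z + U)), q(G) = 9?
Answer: 9/32 ≈ 0.28125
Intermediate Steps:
X(U, Z) = 1/(2*U*(U + Z)) (X(U, Z) = 1/((2*U)*(U + Z)) = 1/(2*U*(U + Z)))
q(-20)*X(-8, 6) = 9*((½)/(-8*(-8 + 6))) = 9*((½)*(-⅛)/(-2)) = 9*((½)*(-⅛)*(-½)) = 9*(1/32) = 9/32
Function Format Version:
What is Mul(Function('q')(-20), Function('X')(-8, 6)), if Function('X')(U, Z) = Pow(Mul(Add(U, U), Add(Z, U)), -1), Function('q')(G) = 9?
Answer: Rational(9, 32) ≈ 0.28125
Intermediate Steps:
Function('X')(U, Z) = Mul(Rational(1, 2), Pow(U, -1), Pow(Add(U, Z), -1)) (Function('X')(U, Z) = Pow(Mul(Mul(2, U), Add(U, Z)), -1) = Pow(Mul(2, U, Add(U, Z)), -1) = Mul(Rational(1, 2), Pow(U, -1), Pow(Add(U, Z), -1)))
Mul(Function('q')(-20), Function('X')(-8, 6)) = Mul(9, Mul(Rational(1, 2), Pow(-8, -1), Pow(Add(-8, 6), -1))) = Mul(9, Mul(Rational(1, 2), Rational(-1, 8), Pow(-2, -1))) = Mul(9, Mul(Rational(1, 2), Rational(-1, 8), Rational(-1, 2))) = Mul(9, Rational(1, 32)) = Rational(9, 32)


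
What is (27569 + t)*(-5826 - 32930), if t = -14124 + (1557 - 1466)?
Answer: -524601216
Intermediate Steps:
t = -14033 (t = -14124 + 91 = -14033)
(27569 + t)*(-5826 - 32930) = (27569 - 14033)*(-5826 - 32930) = 13536*(-38756) = -524601216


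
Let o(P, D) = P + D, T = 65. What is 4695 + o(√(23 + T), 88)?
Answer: 4783 + 2*√22 ≈ 4792.4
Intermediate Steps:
o(P, D) = D + P
4695 + o(√(23 + T), 88) = 4695 + (88 + √(23 + 65)) = 4695 + (88 + √88) = 4695 + (88 + 2*√22) = 4783 + 2*√22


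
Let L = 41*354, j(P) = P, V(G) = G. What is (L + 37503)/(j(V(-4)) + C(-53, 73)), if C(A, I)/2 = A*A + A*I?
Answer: -17339/708 ≈ -24.490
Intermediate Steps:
C(A, I) = 2*A² + 2*A*I (C(A, I) = 2*(A*A + A*I) = 2*(A² + A*I) = 2*A² + 2*A*I)
L = 14514
(L + 37503)/(j(V(-4)) + C(-53, 73)) = (14514 + 37503)/(-4 + 2*(-53)*(-53 + 73)) = 52017/(-4 + 2*(-53)*20) = 52017/(-4 - 2120) = 52017/(-2124) = 52017*(-1/2124) = -17339/708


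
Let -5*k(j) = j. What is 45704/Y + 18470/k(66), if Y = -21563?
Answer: -997179757/711579 ≈ -1401.4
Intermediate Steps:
k(j) = -j/5
45704/Y + 18470/k(66) = 45704/(-21563) + 18470/((-⅕*66)) = 45704*(-1/21563) + 18470/(-66/5) = -45704/21563 + 18470*(-5/66) = -45704/21563 - 46175/33 = -997179757/711579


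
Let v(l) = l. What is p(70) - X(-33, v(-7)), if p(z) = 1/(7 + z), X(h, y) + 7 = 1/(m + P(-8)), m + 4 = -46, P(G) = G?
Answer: 31397/4466 ≈ 7.0302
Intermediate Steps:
m = -50 (m = -4 - 46 = -50)
X(h, y) = -407/58 (X(h, y) = -7 + 1/(-50 - 8) = -7 + 1/(-58) = -7 - 1/58 = -407/58)
p(70) - X(-33, v(-7)) = 1/(7 + 70) - 1*(-407/58) = 1/77 + 407/58 = 31397/4466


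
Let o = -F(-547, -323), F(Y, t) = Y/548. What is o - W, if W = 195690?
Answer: -107237573/548 ≈ -1.9569e+5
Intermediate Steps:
F(Y, t) = Y/548 (F(Y, t) = Y*(1/548) = Y/548)
o = 547/548 (o = -(-547)/548 = -1*(-547/548) = 547/548 ≈ 0.99817)
o - W = 547/548 - 1*195690 = 547/548 - 195690 = -107237573/548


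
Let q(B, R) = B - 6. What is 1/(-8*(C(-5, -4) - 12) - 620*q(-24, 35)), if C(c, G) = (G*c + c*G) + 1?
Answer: 1/18368 ≈ 5.4442e-5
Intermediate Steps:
q(B, R) = -6 + B
C(c, G) = 1 + 2*G*c (C(c, G) = (G*c + G*c) + 1 = 2*G*c + 1 = 1 + 2*G*c)
1/(-8*(C(-5, -4) - 12) - 620*q(-24, 35)) = 1/(-8*((1 + 2*(-4)*(-5)) - 12) - 620*(-6 - 24)) = 1/(-8*((1 + 40) - 12) - 620*(-30)) = 1/(-8*(41 - 12) + 18600) = 1/(-8*29 + 18600) = 1/(-232 + 18600) = 1/18368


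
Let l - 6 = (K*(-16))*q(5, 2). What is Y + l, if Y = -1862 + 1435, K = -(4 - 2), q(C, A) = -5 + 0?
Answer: -581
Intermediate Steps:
q(C, A) = -5
K = -2 (K = -1*2 = -2)
l = -154 (l = 6 - 2*(-16)*(-5) = 6 + 32*(-5) = 6 - 160 = -154)
Y = -427
Y + l = -427 - 154 = -581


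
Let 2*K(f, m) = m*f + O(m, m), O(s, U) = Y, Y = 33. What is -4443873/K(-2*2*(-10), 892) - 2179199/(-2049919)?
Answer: -18141333658687/73208757247 ≈ -247.80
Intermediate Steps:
O(s, U) = 33
K(f, m) = 33/2 + f*m/2 (K(f, m) = (m*f + 33)/2 = (f*m + 33)/2 = (33 + f*m)/2 = 33/2 + f*m/2)
-4443873/K(-2*2*(-10), 892) - 2179199/(-2049919) = -4443873/(33/2 + (½)*(-2*2*(-10))*892) - 2179199/(-2049919) = -4443873/(33/2 + (½)*(-4*(-10))*892) - 2179199*(-1/2049919) = -4443873/(33/2 + (½)*40*892) + 2179199/2049919 = -4443873/(33/2 + 17840) + 2179199/2049919 = -4443873/35713/2 + 2179199/2049919 = -4443873*2/35713 + 2179199/2049919 = -8887746/35713 + 2179199/2049919 = -18141333658687/73208757247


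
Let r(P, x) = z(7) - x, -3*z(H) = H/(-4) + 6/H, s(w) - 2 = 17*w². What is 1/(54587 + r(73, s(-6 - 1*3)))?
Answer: 84/4469497 ≈ 1.8794e-5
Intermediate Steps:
s(w) = 2 + 17*w²
z(H) = -2/H + H/12 (z(H) = -(H/(-4) + 6/H)/3 = -(H*(-¼) + 6/H)/3 = -(-H/4 + 6/H)/3 = -(6/H - H/4)/3 = -2/H + H/12)
r(P, x) = 25/84 - x (r(P, x) = (-2/7 + (1/12)*7) - x = (-2*⅐ + 7/12) - x = (-2/7 + 7/12) - x = 25/84 - x)
1/(54587 + r(73, s(-6 - 1*3))) = 1/(54587 + (25/84 - (2 + 17*(-6 - 1*3)²))) = 1/(54587 + (25/84 - (2 + 17*(-6 - 3)²))) = 1/(54587 + (25/84 - (2 + 17*(-9)²))) = 1/(54587 + (25/84 - (2 + 17*81))) = 1/(54587 + (25/84 - (2 + 1377))) = 1/(54587 + (25/84 - 1*1379)) = 1/(54587 + (25/84 - 1379)) = 1/(54587 - 115811/84) = 1/(4469497/84) = 84/4469497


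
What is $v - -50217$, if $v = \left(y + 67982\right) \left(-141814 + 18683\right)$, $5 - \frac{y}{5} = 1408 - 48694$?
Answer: $-37485582030$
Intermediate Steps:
$y = 236455$ ($y = 25 - 5 \left(1408 - 48694\right) = 25 - -236430 = 25 + 236430 = 236455$)
$v = -37485632247$ ($v = \left(236455 + 67982\right) \left(-141814 + 18683\right) = 304437 \left(-123131\right) = -37485632247$)
$v - -50217 = -37485632247 - -50217 = -37485632247 + 50217 = -37485582030$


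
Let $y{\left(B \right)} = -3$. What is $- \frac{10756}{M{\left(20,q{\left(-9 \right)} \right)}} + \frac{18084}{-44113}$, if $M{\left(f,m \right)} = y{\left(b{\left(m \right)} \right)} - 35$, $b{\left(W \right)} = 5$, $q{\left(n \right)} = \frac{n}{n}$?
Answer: $\frac{236896118}{838147} \approx 282.64$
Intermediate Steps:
$q{\left(n \right)} = 1$
$M{\left(f,m \right)} = -38$ ($M{\left(f,m \right)} = -3 - 35 = -38$)
$- \frac{10756}{M{\left(20,q{\left(-9 \right)} \right)}} + \frac{18084}{-44113} = - \frac{10756}{-38} + \frac{18084}{-44113} = \left(-10756\right) \left(- \frac{1}{38}\right) + 18084 \left(- \frac{1}{44113}\right) = \frac{5378}{19} - \frac{18084}{44113} = \frac{236896118}{838147}$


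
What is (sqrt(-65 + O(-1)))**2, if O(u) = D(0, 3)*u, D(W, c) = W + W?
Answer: -65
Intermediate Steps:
D(W, c) = 2*W
O(u) = 0 (O(u) = (2*0)*u = 0*u = 0)
(sqrt(-65 + O(-1)))**2 = (sqrt(-65 + 0))**2 = (sqrt(-65))**2 = (I*sqrt(65))**2 = -65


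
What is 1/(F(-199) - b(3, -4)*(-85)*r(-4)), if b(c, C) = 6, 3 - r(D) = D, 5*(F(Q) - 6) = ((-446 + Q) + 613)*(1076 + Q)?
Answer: -5/10184 ≈ -0.00049097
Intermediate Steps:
F(Q) = 6 + (167 + Q)*(1076 + Q)/5 (F(Q) = 6 + (((-446 + Q) + 613)*(1076 + Q))/5 = 6 + ((167 + Q)*(1076 + Q))/5 = 6 + (167 + Q)*(1076 + Q)/5)
r(D) = 3 - D
1/(F(-199) - b(3, -4)*(-85)*r(-4)) = 1/((179722/5 + (1/5)*(-199)**2 + (1243/5)*(-199)) - 6*(-85)*(3 - 1*(-4))) = 1/((179722/5 + (1/5)*39601 - 247357/5) - (-510)*(3 + 4)) = 1/((179722/5 + 39601/5 - 247357/5) - (-510)*7) = 1/(-28034/5 - 1*(-3570)) = 1/(-28034/5 + 3570) = 1/(-10184/5) = -5/10184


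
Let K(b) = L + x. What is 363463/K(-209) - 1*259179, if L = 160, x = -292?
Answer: -34575091/132 ≈ -2.6193e+5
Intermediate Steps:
K(b) = -132 (K(b) = 160 - 292 = -132)
363463/K(-209) - 1*259179 = 363463/(-132) - 1*259179 = 363463*(-1/132) - 259179 = -363463/132 - 259179 = -34575091/132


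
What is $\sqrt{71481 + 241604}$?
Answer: $\sqrt{313085} \approx 559.54$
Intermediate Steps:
$\sqrt{71481 + 241604} = \sqrt{313085}$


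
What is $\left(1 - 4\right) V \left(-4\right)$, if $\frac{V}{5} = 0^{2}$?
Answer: $0$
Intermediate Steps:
$V = 0$ ($V = 5 \cdot 0^{2} = 5 \cdot 0 = 0$)
$\left(1 - 4\right) V \left(-4\right) = \left(1 - 4\right) 0 \left(-4\right) = \left(-3\right) 0 \left(-4\right) = 0 \left(-4\right) = 0$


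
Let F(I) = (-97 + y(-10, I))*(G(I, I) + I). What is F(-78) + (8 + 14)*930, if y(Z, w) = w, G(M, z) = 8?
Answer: 32710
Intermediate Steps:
F(I) = (-97 + I)*(8 + I)
F(-78) + (8 + 14)*930 = (-776 + (-78)² - 89*(-78)) + (8 + 14)*930 = (-776 + 6084 + 6942) + 22*930 = 12250 + 20460 = 32710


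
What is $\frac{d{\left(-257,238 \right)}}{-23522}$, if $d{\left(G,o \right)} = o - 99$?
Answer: $- \frac{139}{23522} \approx -0.0059094$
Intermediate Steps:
$d{\left(G,o \right)} = -99 + o$ ($d{\left(G,o \right)} = o - 99 = -99 + o$)
$\frac{d{\left(-257,238 \right)}}{-23522} = \frac{-99 + 238}{-23522} = 139 \left(- \frac{1}{23522}\right) = - \frac{139}{23522}$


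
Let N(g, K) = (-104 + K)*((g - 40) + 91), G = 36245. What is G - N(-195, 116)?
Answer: 37973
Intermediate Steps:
N(g, K) = (-104 + K)*(51 + g) (N(g, K) = (-104 + K)*((-40 + g) + 91) = (-104 + K)*(51 + g))
G - N(-195, 116) = 36245 - (-5304 - 104*(-195) + 51*116 + 116*(-195)) = 36245 - (-5304 + 20280 + 5916 - 22620) = 36245 - 1*(-1728) = 36245 + 1728 = 37973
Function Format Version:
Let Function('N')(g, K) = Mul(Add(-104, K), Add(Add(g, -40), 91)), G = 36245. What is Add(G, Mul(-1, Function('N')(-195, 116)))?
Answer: 37973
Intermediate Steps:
Function('N')(g, K) = Mul(Add(-104, K), Add(51, g)) (Function('N')(g, K) = Mul(Add(-104, K), Add(Add(-40, g), 91)) = Mul(Add(-104, K), Add(51, g)))
Add(G, Mul(-1, Function('N')(-195, 116))) = Add(36245, Mul(-1, Add(-5304, Mul(-104, -195), Mul(51, 116), Mul(116, -195)))) = Add(36245, Mul(-1, Add(-5304, 20280, 5916, -22620))) = Add(36245, Mul(-1, -1728)) = Add(36245, 1728) = 37973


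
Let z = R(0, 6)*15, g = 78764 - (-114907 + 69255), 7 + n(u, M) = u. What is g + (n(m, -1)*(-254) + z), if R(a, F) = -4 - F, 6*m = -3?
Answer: 126171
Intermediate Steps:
m = -½ (m = (⅙)*(-3) = -½ ≈ -0.50000)
n(u, M) = -7 + u
g = 124416 (g = 78764 - 1*(-45652) = 78764 + 45652 = 124416)
z = -150 (z = (-4 - 1*6)*15 = (-4 - 6)*15 = -10*15 = -150)
g + (n(m, -1)*(-254) + z) = 124416 + ((-7 - ½)*(-254) - 150) = 124416 + (-15/2*(-254) - 150) = 124416 + (1905 - 150) = 124416 + 1755 = 126171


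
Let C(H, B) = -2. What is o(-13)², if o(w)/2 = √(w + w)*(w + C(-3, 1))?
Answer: -23400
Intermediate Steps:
o(w) = 2*√2*√w*(-2 + w) (o(w) = 2*(√(w + w)*(w - 2)) = 2*(√(2*w)*(-2 + w)) = 2*((√2*√w)*(-2 + w)) = 2*(√2*√w*(-2 + w)) = 2*√2*√w*(-2 + w))
o(-13)² = (2*√2*√(-13)*(-2 - 13))² = (2*√2*(I*√13)*(-15))² = (-30*I*√26)² = -23400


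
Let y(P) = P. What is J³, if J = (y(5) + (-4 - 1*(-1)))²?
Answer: 64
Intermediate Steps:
J = 4 (J = (5 + (-4 - 1*(-1)))² = (5 + (-4 + 1))² = (5 - 3)² = 2² = 4)
J³ = 4³ = 64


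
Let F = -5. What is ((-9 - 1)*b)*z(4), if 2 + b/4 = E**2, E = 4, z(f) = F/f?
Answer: 700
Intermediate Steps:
z(f) = -5/f
b = 56 (b = -8 + 4*4**2 = -8 + 4*16 = -8 + 64 = 56)
((-9 - 1)*b)*z(4) = ((-9 - 1)*56)*(-5/4) = (-10*56)*(-5*1/4) = -560*(-5/4) = 700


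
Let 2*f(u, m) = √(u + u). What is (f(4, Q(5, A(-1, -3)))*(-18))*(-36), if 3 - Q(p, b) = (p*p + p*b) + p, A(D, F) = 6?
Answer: 648*√2 ≈ 916.41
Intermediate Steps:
Q(p, b) = 3 - p - p² - b*p (Q(p, b) = 3 - ((p*p + p*b) + p) = 3 - ((p² + b*p) + p) = 3 - (p + p² + b*p) = 3 + (-p - p² - b*p) = 3 - p - p² - b*p)
f(u, m) = √2*√u/2 (f(u, m) = √(u + u)/2 = √(2*u)/2 = (√2*√u)/2 = √2*√u/2)
(f(4, Q(5, A(-1, -3)))*(-18))*(-36) = ((√2*√4/2)*(-18))*(-36) = (((½)*√2*2)*(-18))*(-36) = (√2*(-18))*(-36) = -18*√2*(-36) = 648*√2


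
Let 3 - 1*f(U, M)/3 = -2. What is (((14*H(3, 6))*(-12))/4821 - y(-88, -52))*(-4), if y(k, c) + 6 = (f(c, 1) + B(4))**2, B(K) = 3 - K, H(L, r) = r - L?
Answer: 1221992/1607 ≈ 760.42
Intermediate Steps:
f(U, M) = 15 (f(U, M) = 9 - 3*(-2) = 9 + 6 = 15)
y(k, c) = 190 (y(k, c) = -6 + (15 + (3 - 1*4))**2 = -6 + (15 + (3 - 4))**2 = -6 + (15 - 1)**2 = -6 + 14**2 = -6 + 196 = 190)
(((14*H(3, 6))*(-12))/4821 - y(-88, -52))*(-4) = (((14*(6 - 1*3))*(-12))/4821 - 1*190)*(-4) = (((14*(6 - 3))*(-12))*(1/4821) - 190)*(-4) = (((14*3)*(-12))*(1/4821) - 190)*(-4) = ((42*(-12))*(1/4821) - 190)*(-4) = (-504*1/4821 - 190)*(-4) = (-168/1607 - 190)*(-4) = -305498/1607*(-4) = 1221992/1607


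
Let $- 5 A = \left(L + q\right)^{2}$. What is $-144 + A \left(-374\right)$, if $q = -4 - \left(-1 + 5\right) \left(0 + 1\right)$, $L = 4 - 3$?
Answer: $\frac{17606}{5} \approx 3521.2$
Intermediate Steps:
$L = 1$
$q = -8$ ($q = -4 - 4 \cdot 1 = -4 - 4 = -8$)
$A = - \frac{49}{5}$ ($A = - \frac{\left(1 - 8\right)^{2}}{5} = - \frac{\left(-7\right)^{2}}{5} = \left(- \frac{1}{5}\right) 49 = - \frac{49}{5} \approx -9.8$)
$-144 + A \left(-374\right) = -144 - - \frac{18326}{5} = -144 + \frac{18326}{5} = \frac{17606}{5}$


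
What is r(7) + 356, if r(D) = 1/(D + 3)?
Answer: 3561/10 ≈ 356.10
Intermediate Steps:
r(D) = 1/(3 + D)
r(7) + 356 = 1/(3 + 7) + 356 = 1/10 + 356 = ⅒ + 356 = 3561/10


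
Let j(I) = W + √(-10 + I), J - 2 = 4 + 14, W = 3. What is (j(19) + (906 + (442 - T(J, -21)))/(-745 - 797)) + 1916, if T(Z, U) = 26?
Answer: 1481201/771 ≈ 1921.1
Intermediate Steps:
J = 20 (J = 2 + (4 + 14) = 2 + 18 = 20)
j(I) = 3 + √(-10 + I)
(j(19) + (906 + (442 - T(J, -21)))/(-745 - 797)) + 1916 = ((3 + √(-10 + 19)) + (906 + (442 - 1*26))/(-745 - 797)) + 1916 = ((3 + √9) + (906 + (442 - 26))/(-1542)) + 1916 = ((3 + 3) + (906 + 416)*(-1/1542)) + 1916 = (6 + 1322*(-1/1542)) + 1916 = (6 - 661/771) + 1916 = 3965/771 + 1916 = 1481201/771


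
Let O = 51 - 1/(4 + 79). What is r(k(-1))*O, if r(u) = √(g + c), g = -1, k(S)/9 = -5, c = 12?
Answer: 4232*√11/83 ≈ 169.11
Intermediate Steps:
k(S) = -45 (k(S) = 9*(-5) = -45)
r(u) = √11 (r(u) = √(-1 + 12) = √11)
O = 4232/83 (O = 51 - 1/83 = 4232/83 ≈ 50.988)
r(k(-1))*O = √11*(4232/83) = 4232*√11/83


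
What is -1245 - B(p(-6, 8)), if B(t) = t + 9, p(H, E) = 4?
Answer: -1258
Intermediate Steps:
B(t) = 9 + t
-1245 - B(p(-6, 8)) = -1245 - (9 + 4) = -1245 - 1*13 = -1245 - 13 = -1258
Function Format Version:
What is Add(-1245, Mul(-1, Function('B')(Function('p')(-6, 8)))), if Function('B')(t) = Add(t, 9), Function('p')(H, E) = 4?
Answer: -1258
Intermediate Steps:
Function('B')(t) = Add(9, t)
Add(-1245, Mul(-1, Function('B')(Function('p')(-6, 8)))) = Add(-1245, Mul(-1, Add(9, 4))) = Add(-1245, Mul(-1, 13)) = Add(-1245, -13) = -1258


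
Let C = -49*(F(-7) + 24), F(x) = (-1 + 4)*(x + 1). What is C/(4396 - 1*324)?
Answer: -147/2036 ≈ -0.072200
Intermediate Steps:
F(x) = 3 + 3*x (F(x) = 3*(1 + x) = 3 + 3*x)
C = -294 (C = -49*((3 + 3*(-7)) + 24) = -49*((3 - 21) + 24) = -49*(-18 + 24) = -49*6 = -294)
C/(4396 - 1*324) = -294/(4396 - 1*324) = -294/(4396 - 324) = -294/4072 = -294*1/4072 = -147/2036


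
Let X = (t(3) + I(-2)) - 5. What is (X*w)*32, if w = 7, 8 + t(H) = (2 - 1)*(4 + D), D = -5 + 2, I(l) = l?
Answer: -3136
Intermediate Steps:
D = -3
t(H) = -7 (t(H) = -8 + (2 - 1)*(4 - 3) = -8 + 1*1 = -8 + 1 = -7)
X = -14 (X = (-7 - 2) - 5 = -9 - 5 = -14)
(X*w)*32 = -14*7*32 = -98*32 = -3136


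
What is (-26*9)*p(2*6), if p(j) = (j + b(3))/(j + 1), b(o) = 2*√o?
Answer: -216 - 36*√3 ≈ -278.35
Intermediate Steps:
p(j) = (j + 2*√3)/(1 + j) (p(j) = (j + 2*√3)/(j + 1) = (j + 2*√3)/(1 + j))
(-26*9)*p(2*6) = (-26*9)*((2*6 + 2*√3)/(1 + 2*6)) = -234*(12 + 2*√3)/(1 + 12) = -234*(12 + 2*√3)/13 = -18*(12 + 2*√3) = -234*(12/13 + 2*√3/13) = -216 - 36*√3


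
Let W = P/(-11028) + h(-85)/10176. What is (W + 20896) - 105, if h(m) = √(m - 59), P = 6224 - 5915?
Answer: 76427613/3676 + I/848 ≈ 20791.0 + 0.0011792*I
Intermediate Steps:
P = 309
h(m) = √(-59 + m)
W = -103/3676 + I/848 (W = 309/(-11028) + √(-59 - 85)/10176 = 309*(-1/11028) + √(-144)*(1/10176) = -103/3676 + (12*I)*(1/10176) = -103/3676 + I/848 ≈ -0.02802 + 0.0011792*I)
(W + 20896) - 105 = ((-103/3676 + I/848) + 20896) - 105 = (76813593/3676 + I/848) - 105 = 76427613/3676 + I/848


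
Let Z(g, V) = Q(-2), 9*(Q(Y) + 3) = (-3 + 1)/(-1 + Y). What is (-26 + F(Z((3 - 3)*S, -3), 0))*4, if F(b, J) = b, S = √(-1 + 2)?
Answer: -3124/27 ≈ -115.70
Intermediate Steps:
S = 1 (S = √1 = 1)
Q(Y) = -3 - 2/(9*(-1 + Y)) (Q(Y) = -3 + ((-3 + 1)/(-1 + Y))/9 = -3 + (-2/(-1 + Y))/9 = -3 - 2/(9*(-1 + Y)))
Z(g, V) = -79/27 (Z(g, V) = (25 - 27*(-2))/(9*(-1 - 2)) = (⅑)*(25 + 54)/(-3) = (⅑)*(-⅓)*79 = -79/27)
(-26 + F(Z((3 - 3)*S, -3), 0))*4 = (-26 - 79/27)*4 = -781/27*4 = -3124/27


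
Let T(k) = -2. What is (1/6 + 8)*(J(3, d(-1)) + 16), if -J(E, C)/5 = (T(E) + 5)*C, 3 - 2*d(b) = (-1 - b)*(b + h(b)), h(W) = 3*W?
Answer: -637/12 ≈ -53.083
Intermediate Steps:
d(b) = 3/2 - 2*b*(-1 - b) (d(b) = 3/2 - (-1 - b)*(b + 3*b)/2 = 3/2 - (-1 - b)*4*b/2 = 3/2 - 2*b*(-1 - b))
J(E, C) = -15*C (J(E, C) = -5*(-2 + 5)*C = -15*C)
(1/6 + 8)*(J(3, d(-1)) + 16) = (1/6 + 8)*(-15*(3/2 + 2*(-1) + 2*(-1)²) + 16) = (⅙ + 8)*(-15*(3/2 - 2 + 2*1) + 16) = 49*(-15*(3/2 - 2 + 2) + 16)/6 = 49*(-15*3/2 + 16)/6 = 49*(-45/2 + 16)/6 = (49/6)*(-13/2) = -637/12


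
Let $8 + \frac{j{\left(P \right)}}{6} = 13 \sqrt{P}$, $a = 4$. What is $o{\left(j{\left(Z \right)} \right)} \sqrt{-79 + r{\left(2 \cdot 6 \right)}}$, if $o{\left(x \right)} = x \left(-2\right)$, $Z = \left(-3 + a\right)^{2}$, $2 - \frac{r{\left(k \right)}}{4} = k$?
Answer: $- 60 i \sqrt{119} \approx - 654.52 i$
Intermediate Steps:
$r{\left(k \right)} = 8 - 4 k$
$Z = 1$ ($Z = \left(-3 + 4\right)^{2} = 1^{2} = 1$)
$j{\left(P \right)} = -48 + 78 \sqrt{P}$ ($j{\left(P \right)} = -48 + 6 \cdot 13 \sqrt{P} = -48 + 78 \sqrt{P}$)
$o{\left(x \right)} = - 2 x$
$o{\left(j{\left(Z \right)} \right)} \sqrt{-79 + r{\left(2 \cdot 6 \right)}} = - 2 \left(-48 + 78 \sqrt{1}\right) \sqrt{-79 + \left(8 - 4 \cdot 2 \cdot 6\right)} = - 2 \left(-48 + 78 \cdot 1\right) \sqrt{-79 + \left(8 - 48\right)} = - 2 \left(-48 + 78\right) \sqrt{-79 + \left(8 - 48\right)} = \left(-2\right) 30 \sqrt{-79 - 40} = - 60 \sqrt{-119} = - 60 i \sqrt{119}$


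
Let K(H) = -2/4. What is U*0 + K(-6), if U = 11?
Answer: -1/2 ≈ -0.50000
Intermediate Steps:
K(H) = -1/2 (K(H) = -2*1/4 = -1/2)
U*0 + K(-6) = 11*0 - 1/2 = 0 - 1/2 = -1/2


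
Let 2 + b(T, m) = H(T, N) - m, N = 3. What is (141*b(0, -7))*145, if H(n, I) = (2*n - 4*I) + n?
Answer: -143115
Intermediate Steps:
H(n, I) = -4*I + 3*n (H(n, I) = (-4*I + 2*n) + n = -4*I + 3*n)
b(T, m) = -14 - m + 3*T (b(T, m) = -2 + ((-4*3 + 3*T) - m) = -2 + ((-12 + 3*T) - m) = -2 + (-12 - m + 3*T) = -14 - m + 3*T)
(141*b(0, -7))*145 = (141*(-14 - 1*(-7) + 3*0))*145 = (141*(-14 + 7 + 0))*145 = (141*(-7))*145 = -987*145 = -143115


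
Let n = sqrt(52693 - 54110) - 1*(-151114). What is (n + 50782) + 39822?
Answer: 241718 + I*sqrt(1417) ≈ 2.4172e+5 + 37.643*I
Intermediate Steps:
n = 151114 + I*sqrt(1417) (n = sqrt(-1417) + 151114 = I*sqrt(1417) + 151114 = 151114 + I*sqrt(1417) ≈ 1.5111e+5 + 37.643*I)
(n + 50782) + 39822 = ((151114 + I*sqrt(1417)) + 50782) + 39822 = (201896 + I*sqrt(1417)) + 39822 = 241718 + I*sqrt(1417)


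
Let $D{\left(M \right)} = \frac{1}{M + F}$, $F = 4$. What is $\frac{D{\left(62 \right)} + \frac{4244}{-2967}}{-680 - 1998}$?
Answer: $\frac{30793}{58267924} \approx 0.00052847$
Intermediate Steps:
$D{\left(M \right)} = \frac{1}{4 + M}$ ($D{\left(M \right)} = \frac{1}{M + 4} = \frac{1}{4 + M}$)
$\frac{D{\left(62 \right)} + \frac{4244}{-2967}}{-680 - 1998} = \frac{\frac{1}{4 + 62} + \frac{4244}{-2967}}{-680 - 1998} = \frac{\frac{1}{66} + 4244 \left(- \frac{1}{2967}\right)}{-2678} = \left(\frac{1}{66} - \frac{4244}{2967}\right) \left(- \frac{1}{2678}\right) = \left(- \frac{30793}{21758}\right) \left(- \frac{1}{2678}\right) = \frac{30793}{58267924}$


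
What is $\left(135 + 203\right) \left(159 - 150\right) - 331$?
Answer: $2711$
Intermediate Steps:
$\left(135 + 203\right) \left(159 - 150\right) - 331 = 338 \cdot 9 - 331 = 3042 - 331 = 2711$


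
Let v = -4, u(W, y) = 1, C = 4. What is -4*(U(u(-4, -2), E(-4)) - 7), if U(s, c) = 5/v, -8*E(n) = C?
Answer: 33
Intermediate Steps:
E(n) = -½ (E(n) = -⅛*4 = -½)
U(s, c) = -5/4 (U(s, c) = 5/(-4) = 5*(-¼) = -5/4)
-4*(U(u(-4, -2), E(-4)) - 7) = -4*(-5/4 - 7) = -4*(-33/4) = 33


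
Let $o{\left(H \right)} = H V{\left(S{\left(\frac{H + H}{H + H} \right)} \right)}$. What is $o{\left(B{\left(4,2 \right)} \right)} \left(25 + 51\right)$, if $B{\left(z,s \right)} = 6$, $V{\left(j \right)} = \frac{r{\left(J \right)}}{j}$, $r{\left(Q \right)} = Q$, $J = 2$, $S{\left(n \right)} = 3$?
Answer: $304$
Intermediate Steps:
$V{\left(j \right)} = \frac{2}{j}$
$o{\left(H \right)} = \frac{2 H}{3}$ ($o{\left(H \right)} = H \frac{2}{3} = \frac{2 H}{3}$)
$o{\left(B{\left(4,2 \right)} \right)} \left(25 + 51\right) = \frac{2}{3} \cdot 6 \left(25 + 51\right) = 4 \cdot 76 = 304$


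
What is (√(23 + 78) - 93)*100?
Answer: -9300 + 100*√101 ≈ -8295.0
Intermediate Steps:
(√(23 + 78) - 93)*100 = (√101 - 93)*100 = (-93 + √101)*100 = -9300 + 100*√101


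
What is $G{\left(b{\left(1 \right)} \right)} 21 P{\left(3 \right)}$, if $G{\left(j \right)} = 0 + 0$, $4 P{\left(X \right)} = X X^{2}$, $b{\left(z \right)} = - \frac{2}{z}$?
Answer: $0$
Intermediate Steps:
$P{\left(X \right)} = \frac{X^{3}}{4}$ ($P{\left(X \right)} = \frac{X X^{2}}{4} = \frac{X^{3}}{4}$)
$G{\left(j \right)} = 0$
$G{\left(b{\left(1 \right)} \right)} 21 P{\left(3 \right)} = 0 \cdot 21 \frac{3^{3}}{4} = 0 \cdot \frac{1}{4} \cdot 27 = 0 \cdot \frac{27}{4} = 0$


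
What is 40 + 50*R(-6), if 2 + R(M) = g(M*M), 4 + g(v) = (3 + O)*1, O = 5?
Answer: 140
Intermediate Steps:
g(v) = 4 (g(v) = -4 + (3 + 5)*1 = -4 + 8*1 = -4 + 8 = 4)
R(M) = 2 (R(M) = -2 + 4 = 2)
40 + 50*R(-6) = 40 + 50*2 = 40 + 100 = 140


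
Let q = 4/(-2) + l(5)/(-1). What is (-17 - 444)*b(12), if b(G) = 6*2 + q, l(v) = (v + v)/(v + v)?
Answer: -4149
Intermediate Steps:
l(v) = 1 (l(v) = (2*v)/((2*v)) = (2*v)*(1/(2*v)) = 1)
q = -3 (q = 4/(-2) + 1/(-1) = 4*(-1/2) + 1*(-1) = -2 - 1 = -3)
b(G) = 9 (b(G) = 6*2 - 3 = 12 - 3 = 9)
(-17 - 444)*b(12) = (-17 - 444)*9 = -461*9 = -4149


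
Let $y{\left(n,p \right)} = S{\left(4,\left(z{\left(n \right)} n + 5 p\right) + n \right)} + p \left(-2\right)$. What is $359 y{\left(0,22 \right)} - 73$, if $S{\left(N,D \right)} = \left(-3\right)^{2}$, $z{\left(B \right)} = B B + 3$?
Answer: $-12638$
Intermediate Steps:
$z{\left(B \right)} = 3 + B^{2}$ ($z{\left(B \right)} = B^{2} + 3 = 3 + B^{2}$)
$S{\left(N,D \right)} = 9$
$y{\left(n,p \right)} = 9 - 2 p$ ($y{\left(n,p \right)} = 9 + p \left(-2\right) = 9 - 2 p$)
$359 y{\left(0,22 \right)} - 73 = 359 \left(9 - 44\right) - 73 = 359 \left(-35\right) - 73 = -12565 - 73 = -12638$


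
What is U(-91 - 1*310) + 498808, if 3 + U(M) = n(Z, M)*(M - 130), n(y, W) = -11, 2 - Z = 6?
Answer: 504646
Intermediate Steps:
Z = -4 (Z = 2 - 1*6 = 2 - 6 = -4)
U(M) = 1427 - 11*M (U(M) = -3 - 11*(M - 130) = -3 - 11*(-130 + M) = -3 + (1430 - 11*M) = 1427 - 11*M)
U(-91 - 1*310) + 498808 = (1427 - 11*(-91 - 1*310)) + 498808 = (1427 - 11*(-91 - 310)) + 498808 = (1427 - 11*(-401)) + 498808 = (1427 + 4411) + 498808 = 5838 + 498808 = 504646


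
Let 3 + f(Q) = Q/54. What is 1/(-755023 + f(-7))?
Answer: -54/40771411 ≈ -1.3245e-6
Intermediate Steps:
f(Q) = -3 + Q/54
1/(-755023 + f(-7)) = 1/(-755023 + (-3 + (1/54)*(-7))) = 1/(-755023 + (-3 - 7/54)) = 1/(-755023 - 169/54) = 1/(-40771411/54) = -54/40771411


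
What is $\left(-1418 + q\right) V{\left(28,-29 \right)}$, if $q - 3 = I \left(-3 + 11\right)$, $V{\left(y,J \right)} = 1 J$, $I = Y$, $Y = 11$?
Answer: $38483$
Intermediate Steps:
$I = 11$
$V{\left(y,J \right)} = J$
$q = 91$ ($q = 3 + 11 \left(-3 + 11\right) = 3 + 11 \cdot 8 = 3 + 88 = 91$)
$\left(-1418 + q\right) V{\left(28,-29 \right)} = \left(-1418 + 91\right) \left(-29\right) = \left(-1327\right) \left(-29\right) = 38483$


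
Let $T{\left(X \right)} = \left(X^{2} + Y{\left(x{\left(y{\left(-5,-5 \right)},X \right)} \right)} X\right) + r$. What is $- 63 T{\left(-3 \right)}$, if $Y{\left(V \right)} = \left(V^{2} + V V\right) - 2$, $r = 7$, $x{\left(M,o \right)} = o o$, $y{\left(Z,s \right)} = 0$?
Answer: $29232$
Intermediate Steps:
$x{\left(M,o \right)} = o^{2}$
$Y{\left(V \right)} = -2 + 2 V^{2}$ ($Y{\left(V \right)} = \left(V^{2} + V^{2}\right) - 2 = 2 V^{2} - 2 = -2 + 2 V^{2}$)
$T{\left(X \right)} = 7 + X^{2} + X \left(-2 + 2 X^{4}\right)$ ($T{\left(X \right)} = \left(X^{2} + \left(-2 + 2 \left(X^{2}\right)^{2}\right) X\right) + 7 = \left(X^{2} + \left(-2 + 2 X^{4}\right) X\right) + 7 = \left(X^{2} + X \left(-2 + 2 X^{4}\right)\right) + 7 = 7 + X^{2} + X \left(-2 + 2 X^{4}\right)$)
$- 63 T{\left(-3 \right)} = - 63 \left(7 + \left(-3\right)^{2} + 2 \left(-3\right) \left(-1 + \left(-3\right)^{4}\right)\right) = - 63 \left(7 + 9 + 2 \left(-3\right) \left(-1 + 81\right)\right) = - 63 \left(7 + 9 + 2 \left(-3\right) 80\right) = - 63 \left(7 + 9 - 480\right) = \left(-63\right) \left(-464\right) = 29232$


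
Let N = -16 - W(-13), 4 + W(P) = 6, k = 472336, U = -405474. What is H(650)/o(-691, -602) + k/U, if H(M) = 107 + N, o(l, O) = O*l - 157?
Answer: -98186515007/84303113025 ≈ -1.1647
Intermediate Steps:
W(P) = 2 (W(P) = -4 + 6 = 2)
o(l, O) = -157 + O*l
N = -18 (N = -16 - 1*2 = -16 - 2 = -18)
H(M) = 89 (H(M) = 107 - 18 = 89)
H(650)/o(-691, -602) + k/U = 89/(-157 - 602*(-691)) + 472336/(-405474) = 89/(-157 + 415982) + 472336*(-1/405474) = 89/415825 - 236168/202737 = -98186515007/84303113025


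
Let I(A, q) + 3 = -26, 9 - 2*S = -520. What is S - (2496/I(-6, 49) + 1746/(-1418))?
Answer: 14466731/41122 ≈ 351.80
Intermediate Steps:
S = 529/2 (S = 9/2 - ½*(-520) = 9/2 + 260 = 529/2 ≈ 264.50)
I(A, q) = -29 (I(A, q) = -3 - 26 = -29)
S - (2496/I(-6, 49) + 1746/(-1418)) = 529/2 - (2496/(-29) + 1746/(-1418)) = 529/2 - (2496*(-1/29) + 1746*(-1/1418)) = 529/2 - (-2496/29 - 873/709) = 529/2 - 1*(-1794981/20561) = 529/2 + 1794981/20561 = 14466731/41122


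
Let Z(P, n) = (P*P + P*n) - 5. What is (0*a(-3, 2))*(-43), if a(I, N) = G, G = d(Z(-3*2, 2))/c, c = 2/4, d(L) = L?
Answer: 0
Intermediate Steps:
Z(P, n) = -5 + P² + P*n (Z(P, n) = (P² + P*n) - 5 = -5 + P² + P*n)
c = ½ (c = 2*(¼) = ½ ≈ 0.50000)
G = 38 (G = (-5 + (-3*2)² - 3*2*2)/(½) = (-5 + (-6)² - 6*2)*2 = (-5 + 36 - 12)*2 = 19*2 = 38)
a(I, N) = 38
(0*a(-3, 2))*(-43) = (0*38)*(-43) = 0*(-43) = 0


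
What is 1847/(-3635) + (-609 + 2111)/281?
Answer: 4940763/1021435 ≈ 4.8371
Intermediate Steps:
1847/(-3635) + (-609 + 2111)/281 = 1847*(-1/3635) + 1502*(1/281) = -1847/3635 + 1502/281 = 4940763/1021435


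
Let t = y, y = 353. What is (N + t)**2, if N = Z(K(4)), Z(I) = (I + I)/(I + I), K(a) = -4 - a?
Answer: 125316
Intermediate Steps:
Z(I) = 1 (Z(I) = (2*I)/((2*I)) = (2*I)*(1/(2*I)) = 1)
t = 353
N = 1
(N + t)**2 = (1 + 353)**2 = 354**2 = 125316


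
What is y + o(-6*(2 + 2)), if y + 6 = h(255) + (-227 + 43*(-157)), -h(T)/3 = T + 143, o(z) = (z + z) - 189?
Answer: -8415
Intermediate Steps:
o(z) = -189 + 2*z (o(z) = 2*z - 189 = -189 + 2*z)
h(T) = -429 - 3*T (h(T) = -3*(T + 143) = -3*(143 + T) = -429 - 3*T)
y = -8178 (y = -6 + ((-429 - 3*255) + (-227 + 43*(-157))) = -6 + ((-429 - 765) + (-227 - 6751)) = -6 + (-1194 - 6978) = -6 - 8172 = -8178)
y + o(-6*(2 + 2)) = -8178 + (-189 + 2*(-6*(2 + 2))) = -8178 + (-189 + 2*(-6*4)) = -8178 + (-189 + 2*(-24)) = -8178 + (-189 - 48) = -8178 - 237 = -8415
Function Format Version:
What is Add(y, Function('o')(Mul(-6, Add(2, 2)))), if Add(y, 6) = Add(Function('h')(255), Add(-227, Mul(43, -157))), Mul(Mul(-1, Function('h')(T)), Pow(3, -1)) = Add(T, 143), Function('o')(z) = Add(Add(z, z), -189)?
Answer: -8415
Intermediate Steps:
Function('o')(z) = Add(-189, Mul(2, z)) (Function('o')(z) = Add(Mul(2, z), -189) = Add(-189, Mul(2, z)))
Function('h')(T) = Add(-429, Mul(-3, T)) (Function('h')(T) = Mul(-3, Add(T, 143)) = Mul(-3, Add(143, T)) = Add(-429, Mul(-3, T)))
y = -8178 (y = Add(-6, Add(Add(-429, Mul(-3, 255)), Add(-227, Mul(43, -157)))) = Add(-6, Add(Add(-429, -765), Add(-227, -6751))) = Add(-6, Add(-1194, -6978)) = Add(-6, -8172) = -8178)
Add(y, Function('o')(Mul(-6, Add(2, 2)))) = Add(-8178, Add(-189, Mul(2, Mul(-6, Add(2, 2))))) = Add(-8178, Add(-189, Mul(2, Mul(-6, 4)))) = Add(-8178, Add(-189, Mul(2, -24))) = Add(-8178, Add(-189, -48)) = Add(-8178, -237) = -8415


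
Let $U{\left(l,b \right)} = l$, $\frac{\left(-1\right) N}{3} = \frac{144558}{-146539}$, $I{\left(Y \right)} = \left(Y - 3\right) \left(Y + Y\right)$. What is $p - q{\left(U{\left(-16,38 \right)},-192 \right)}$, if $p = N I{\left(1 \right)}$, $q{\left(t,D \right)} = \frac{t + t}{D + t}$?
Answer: $- \frac{22844126}{1905007} \approx -11.992$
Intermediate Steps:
$I{\left(Y \right)} = 2 Y \left(-3 + Y\right)$ ($I{\left(Y \right)} = \left(-3 + Y\right) 2 Y = 2 Y \left(-3 + Y\right)$)
$N = \frac{433674}{146539}$ ($N = - 3 \frac{144558}{-146539} = - 3 \cdot 144558 \left(- \frac{1}{146539}\right) = \left(-3\right) \left(- \frac{144558}{146539}\right) = \frac{433674}{146539} \approx 2.9594$)
$q{\left(t,D \right)} = \frac{2 t}{D + t}$
$p = - \frac{1734696}{146539}$ ($p = \frac{433674 \cdot 2 \cdot 1 \left(-3 + 1\right)}{146539} = \frac{433674 \cdot 2 \cdot 1 \left(-2\right)}{146539} = \frac{433674}{146539} \left(-4\right) = - \frac{1734696}{146539} \approx -11.838$)
$p - q{\left(U{\left(-16,38 \right)},-192 \right)} = - \frac{1734696}{146539} - 2 \left(-16\right) \frac{1}{-192 - 16} = - \frac{1734696}{146539} - 2 \left(-16\right) \frac{1}{-208} = - \frac{1734696}{146539} - 2 \left(-16\right) \left(- \frac{1}{208}\right) = - \frac{1734696}{146539} - \frac{2}{13} = - \frac{22844126}{1905007}$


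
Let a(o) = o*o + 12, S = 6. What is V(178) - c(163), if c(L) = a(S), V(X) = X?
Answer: 130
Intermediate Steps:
a(o) = 12 + o² (a(o) = o² + 12 = 12 + o²)
c(L) = 48 (c(L) = 12 + 6² = 12 + 36 = 48)
V(178) - c(163) = 178 - 1*48 = 178 - 48 = 130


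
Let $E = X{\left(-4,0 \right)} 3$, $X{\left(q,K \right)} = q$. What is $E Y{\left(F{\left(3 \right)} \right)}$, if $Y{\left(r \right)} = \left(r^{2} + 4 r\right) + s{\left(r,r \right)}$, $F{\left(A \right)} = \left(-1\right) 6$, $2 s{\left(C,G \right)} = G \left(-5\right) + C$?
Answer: $-288$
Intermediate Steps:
$s{\left(C,G \right)} = \frac{C}{2} - \frac{5 G}{2}$ ($s{\left(C,G \right)} = \frac{G \left(-5\right) + C}{2} = \frac{- 5 G + C}{2} = \frac{C - 5 G}{2} = \frac{C}{2} - \frac{5 G}{2}$)
$F{\left(A \right)} = -6$
$Y{\left(r \right)} = r^{2} + 2 r$ ($Y{\left(r \right)} = \left(r^{2} + 4 r\right) + \left(\frac{r}{2} - \frac{5 r}{2}\right) = \left(r^{2} + 4 r\right) - 2 r = r^{2} + 2 r$)
$E = -12$ ($E = \left(-4\right) 3 = -12$)
$E Y{\left(F{\left(3 \right)} \right)} = - 12 \left(- 6 \left(2 - 6\right)\right) = - 12 \left(\left(-6\right) \left(-4\right)\right) = \left(-12\right) 24 = -288$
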